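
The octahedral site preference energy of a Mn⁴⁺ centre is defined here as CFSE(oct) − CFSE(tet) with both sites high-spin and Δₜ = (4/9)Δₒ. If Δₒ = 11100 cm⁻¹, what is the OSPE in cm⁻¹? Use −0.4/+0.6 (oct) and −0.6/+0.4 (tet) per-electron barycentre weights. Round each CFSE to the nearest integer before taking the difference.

Mn⁴⁺: group 7, so d-count = 7 − 4 = 3.
In an octahedral site d³ (HS) is t2g^3 e_g^0, giving CFSE(oct) = -1.2Δₒ = -13320 cm⁻¹.
Tetrahedral: e^2 t2^1, CFSE = 2(−0.6) + 1(+0.4) = -0.8Δₜ = -0.8 × (4/9) × 11100 = -3947 cm⁻¹.
Subtracting, OSPE = -13320 − (-3947) = -9373 cm⁻¹.

-9373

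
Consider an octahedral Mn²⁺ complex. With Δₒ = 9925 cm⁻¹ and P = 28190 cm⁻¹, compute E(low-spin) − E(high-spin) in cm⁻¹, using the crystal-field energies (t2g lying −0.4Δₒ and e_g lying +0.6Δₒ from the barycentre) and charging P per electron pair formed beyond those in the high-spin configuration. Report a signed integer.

Mn sits in group 7; removing 2 electrons leaves Mn²⁺ with 7 − 2 = 5 d electrons.
High-spin d⁵ fills as t2g^3 e_g^2 with CFSE 3(−0.4) + 2(+0.6) = 0.0Δₒ = 0 cm⁻¹.
Low-spin t2g^5 e_g^0 gives -2.0Δₒ = -19850 cm⁻¹, but forming 2 extra pairs costs 2P = 56380 cm⁻¹, so E(LS) = -19850 + 56380 = 36530 cm⁻¹.
Thus E(LS) − E(HS) = 36530 cm⁻¹.

36530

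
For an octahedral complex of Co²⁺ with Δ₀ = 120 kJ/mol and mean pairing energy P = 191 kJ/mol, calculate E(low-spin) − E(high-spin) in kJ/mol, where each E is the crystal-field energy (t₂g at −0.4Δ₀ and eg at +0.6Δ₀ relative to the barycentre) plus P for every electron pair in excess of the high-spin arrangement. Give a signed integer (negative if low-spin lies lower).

Co sits in group 9; removing 2 electrons leaves Co²⁺ with 9 − 2 = 7 d electrons.
High-spin d⁷ fills as t₂g⁵ eg² with CFSE 5(−0.4) + 2(+0.6) = -0.8Δ₀ = -96 kJ/mol.
Low-spin t₂g⁶ eg¹ gives -1.8Δ₀ = -216 kJ/mol, but forming 1 extra pair costs 1P = 191 kJ/mol, so E(LS) = -216 + 191 = -25 kJ/mol.
Thus E(LS) − E(HS) = 71 kJ/mol.

71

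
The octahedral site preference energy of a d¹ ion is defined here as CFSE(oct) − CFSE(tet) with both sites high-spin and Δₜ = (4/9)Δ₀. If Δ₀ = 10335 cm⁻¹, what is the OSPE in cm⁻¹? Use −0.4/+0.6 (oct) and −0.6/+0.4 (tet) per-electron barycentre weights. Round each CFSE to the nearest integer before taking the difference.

Octahedral (high-spin): t2g^1 e_g^0, CFSE = 1(−0.4) + 0(+0.6) = -0.4Δ₀ = -0.4 × 10335 = -4134 cm⁻¹.
Tetrahedral e^1 t2^0 gives -0.6Δₜ = -0.6 × (4/9) × 10335 = -2756 cm⁻¹.
OSPE = CFSE(oct) − CFSE(tet) = -4134 − (-2756) = -1378 cm⁻¹.

-1378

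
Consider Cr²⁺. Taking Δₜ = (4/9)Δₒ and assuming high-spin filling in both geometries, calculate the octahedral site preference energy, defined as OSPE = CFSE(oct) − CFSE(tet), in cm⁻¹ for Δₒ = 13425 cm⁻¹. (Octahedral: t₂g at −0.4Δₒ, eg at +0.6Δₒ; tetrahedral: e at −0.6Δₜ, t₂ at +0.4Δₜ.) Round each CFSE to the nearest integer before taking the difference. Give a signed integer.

-5668

Cr is in group 6, so Cr²⁺ is d⁴ (6 − 2 = 4).
In an octahedral site d⁴ (HS) is t₂g³ eg¹, giving CFSE(oct) = -0.6Δₒ = -8055 cm⁻¹.
Tetrahedral e² t₂² gives -0.4Δₜ = -0.4 × (4/9) × 13425 = -2387 cm⁻¹.
OSPE = CFSE(oct) − CFSE(tet) = -8055 − (-2387) = -5668 cm⁻¹.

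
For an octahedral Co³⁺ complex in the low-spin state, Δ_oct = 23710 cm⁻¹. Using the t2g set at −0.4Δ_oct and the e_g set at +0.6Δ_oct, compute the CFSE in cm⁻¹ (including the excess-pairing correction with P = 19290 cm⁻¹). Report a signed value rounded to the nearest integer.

Co sits in group 9; removing 3 electrons leaves Co³⁺ with 9 − 3 = 6 d electrons.
Electron filling gives t2g^6 e_g^0.
The orbital stabilization is -2.4Δ_oct = -2.4 × 23710 = -56904 cm⁻¹.
Relative to high-spin t2g^4 e_g^2 (1 paired), the low-spin configuration has 2 additional pairs, contributing +2 × 19290 = +38580 cm⁻¹.
Overall CFSE = -56904 + 38580 = -18324 cm⁻¹.

-18324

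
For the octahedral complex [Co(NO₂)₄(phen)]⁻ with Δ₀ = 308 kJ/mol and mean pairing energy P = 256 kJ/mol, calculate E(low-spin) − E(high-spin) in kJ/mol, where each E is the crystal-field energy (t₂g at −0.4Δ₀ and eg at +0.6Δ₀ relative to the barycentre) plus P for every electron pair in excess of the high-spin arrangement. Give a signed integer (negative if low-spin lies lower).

Ligand charges: 4×(-1) from NO₂⁻ and 1×(+0) from phen sum to -4; with overall charge -1, Co is +3.
Co³⁺: group 9, so d-count = 9 − 3 = 6.
High-spin d⁶ fills as t₂g⁴ eg² with CFSE 4(−0.4) + 2(+0.6) = -0.4Δ₀ = -123 kJ/mol.
Low-spin t₂g⁶ eg⁰ gives -2.4Δ₀ = -739 kJ/mol, but forming 2 extra pairs costs 2P = 512 kJ/mol, so E(LS) = -739 + 512 = -227 kJ/mol.
E(LS) − E(HS) = -227 − (-123) = -104 kJ/mol.

-104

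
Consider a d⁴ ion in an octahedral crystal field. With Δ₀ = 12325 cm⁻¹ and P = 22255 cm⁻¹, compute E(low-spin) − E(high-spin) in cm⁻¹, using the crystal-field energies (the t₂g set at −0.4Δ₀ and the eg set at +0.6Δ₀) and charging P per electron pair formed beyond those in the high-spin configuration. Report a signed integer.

High-spin: t₂g³ eg¹, CFSE = -0.6Δ₀ = -7395 cm⁻¹.
For low-spin the configuration is t₂g⁴ eg⁰: orbital energy -1.6 × 12325 = -19720 cm⁻¹, and 1 additional pair relative to high-spin adds 22255 cm⁻¹, giving 2535 cm⁻¹.
The difference is 2535 − (-7395) = 9930 cm⁻¹, so high-spin lies lower.

9930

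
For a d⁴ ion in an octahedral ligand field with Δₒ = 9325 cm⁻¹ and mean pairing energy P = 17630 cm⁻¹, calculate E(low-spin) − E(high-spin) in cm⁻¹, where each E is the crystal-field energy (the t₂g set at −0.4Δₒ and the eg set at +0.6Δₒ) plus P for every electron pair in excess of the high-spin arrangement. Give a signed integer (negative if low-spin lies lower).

High-spin d⁴ fills as t₂g³ eg¹ with CFSE 3(−0.4) + 1(+0.6) = -0.6Δₒ = -5595 cm⁻¹.
Low-spin: t₂g⁴ eg⁰, orbital CFSE = -1.6Δₒ = -14920 cm⁻¹; plus 1 excess pair × P = +17630 cm⁻¹; total 2710 cm⁻¹.
E(LS) − E(HS) = 2710 − (-5595) = 8305 cm⁻¹.

8305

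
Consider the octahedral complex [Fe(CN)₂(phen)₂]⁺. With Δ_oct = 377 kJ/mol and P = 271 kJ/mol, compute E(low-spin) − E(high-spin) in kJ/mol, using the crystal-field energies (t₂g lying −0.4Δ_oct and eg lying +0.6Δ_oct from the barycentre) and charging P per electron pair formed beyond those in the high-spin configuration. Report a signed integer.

-212

Ligand charges: 2×(-1) from CN⁻ and 2×(+0) from phen sum to -2; with overall charge +1, Fe is +3.
Fe³⁺: group 8, so d-count = 8 − 3 = 5.
In the high-spin limit (t₂g³ eg²) the orbital term is 0.0Δ_oct = 0 kJ/mol, with no excess pairing.
Low-spin: t₂g⁵ eg⁰, orbital CFSE = -2.0Δ_oct = -754 kJ/mol; plus 2 excess pairs × P = +542 kJ/mol; total -212 kJ/mol.
Thus E(LS) − E(HS) = -212 kJ/mol.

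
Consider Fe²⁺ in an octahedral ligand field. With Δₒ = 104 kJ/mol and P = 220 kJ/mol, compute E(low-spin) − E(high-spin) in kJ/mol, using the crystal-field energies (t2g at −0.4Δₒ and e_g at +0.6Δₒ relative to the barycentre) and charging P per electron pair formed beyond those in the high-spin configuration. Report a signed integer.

Fe sits in group 8; removing 2 electrons leaves Fe²⁺ with 8 − 2 = 6 d electrons.
High-spin d⁶ fills as t2g^4 e_g^2 with CFSE 4(−0.4) + 2(+0.6) = -0.4Δₒ = -42 kJ/mol.
For low-spin the configuration is t2g^6 e_g^0: orbital energy -2.4 × 104 = -250 kJ/mol, and 2 additional pairs relative to high-spin add 440 kJ/mol, giving 190 kJ/mol.
E(LS) − E(HS) = 190 − (-42) = 232 kJ/mol.

232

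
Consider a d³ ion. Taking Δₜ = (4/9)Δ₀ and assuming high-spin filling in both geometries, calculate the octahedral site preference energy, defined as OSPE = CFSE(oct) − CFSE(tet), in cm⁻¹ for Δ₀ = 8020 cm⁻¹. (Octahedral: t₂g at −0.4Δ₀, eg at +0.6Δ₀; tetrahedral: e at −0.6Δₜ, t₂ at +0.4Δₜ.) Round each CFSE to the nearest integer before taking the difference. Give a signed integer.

Octahedral (high-spin): t₂g³ eg⁰, CFSE = 3(−0.4) + 0(+0.6) = -1.2Δ₀ = -1.2 × 8020 = -9624 cm⁻¹.
In a tetrahedral site the filling is e² t₂¹: CFSE(tet) = -0.8Δₜ = -0.8 × (4/9)(8020) = -2852 cm⁻¹.
OSPE = CFSE(oct) − CFSE(tet) = -9624 − (-2852) = -6772 cm⁻¹.

-6772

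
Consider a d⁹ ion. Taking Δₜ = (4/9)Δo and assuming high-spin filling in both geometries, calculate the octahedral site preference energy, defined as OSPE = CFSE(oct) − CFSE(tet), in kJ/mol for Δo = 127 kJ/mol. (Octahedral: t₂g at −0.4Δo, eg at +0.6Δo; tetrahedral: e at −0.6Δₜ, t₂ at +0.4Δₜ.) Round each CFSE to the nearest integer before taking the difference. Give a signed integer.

-53

Octahedral high-spin t₂g⁶ eg³: CFSE = -0.6 × 127 = -76 kJ/mol.
Tetrahedral: e⁴ t₂⁵, CFSE = 4(−0.6) + 5(+0.4) = -0.4Δₜ = -0.4 × (4/9) × 127 = -23 kJ/mol.
Subtracting, OSPE = -76 − (-23) = -53 kJ/mol.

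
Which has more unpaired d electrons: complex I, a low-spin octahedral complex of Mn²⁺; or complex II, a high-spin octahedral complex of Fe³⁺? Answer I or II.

I: Mn²⁺: group 7, so d-count = 7 − 2 = 5; t₂g⁵ eg⁰ → 1 unpaired.
II: Fe³⁺: group 8, so d-count = 8 − 3 = 5; t₂g³ eg² → 5 unpaired.
So II has more unpaired electrons.

II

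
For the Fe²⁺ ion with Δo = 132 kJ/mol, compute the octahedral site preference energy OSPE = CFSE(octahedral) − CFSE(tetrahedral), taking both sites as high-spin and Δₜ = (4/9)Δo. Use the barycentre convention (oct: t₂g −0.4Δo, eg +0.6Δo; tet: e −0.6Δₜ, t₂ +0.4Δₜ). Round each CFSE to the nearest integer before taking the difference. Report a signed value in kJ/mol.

Group 8 minus oxidation state +2 gives a d⁶ configuration for Fe²⁺.
Octahedral (high-spin): t₂g⁴ eg², CFSE = 4(−0.4) + 2(+0.6) = -0.4Δo = -0.4 × 132 = -53 kJ/mol.
Tetrahedral e³ t₂³ gives -0.6Δₜ = -0.6 × (4/9) × 132 = -35 kJ/mol.
OSPE = CFSE(oct) − CFSE(tet) = -53 − (-35) = -18 kJ/mol.

-18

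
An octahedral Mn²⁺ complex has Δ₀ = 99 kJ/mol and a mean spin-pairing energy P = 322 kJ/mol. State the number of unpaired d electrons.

Group 7 minus oxidation state +2 gives a d⁵ configuration for Mn²⁺.
Since Δ₀ = 99 kJ/mol < P = 322 kJ/mol, the complex adopts the high-spin configuration.
Filling d⁵ accordingly: t2g^3 e_g^2.
Unpaired electrons: 5.

5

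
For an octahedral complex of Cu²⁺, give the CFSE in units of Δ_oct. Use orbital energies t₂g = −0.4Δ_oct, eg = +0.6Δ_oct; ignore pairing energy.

Cu is in group 11, so Cu²⁺ is d⁹ (11 − 2 = 9).
Configuration: t₂g⁶ eg³.
CFSE = 6(-0.4Δ_oct) + 3(0.6Δ_oct) = -2.4Δ_oct + 1.8Δ_oct = -0.6Δ_oct.

-0.6 Δ_oct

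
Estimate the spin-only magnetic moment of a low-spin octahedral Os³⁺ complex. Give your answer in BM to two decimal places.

Os³⁺: group 8, so d-count = 8 − 3 = 5.
Configuration: t₂g⁵ eg⁰ → 1 unpaired electron.
μ(spin-only) = √[1(1+2)] = √3 ≈ 1.73 BM.

1.73 BM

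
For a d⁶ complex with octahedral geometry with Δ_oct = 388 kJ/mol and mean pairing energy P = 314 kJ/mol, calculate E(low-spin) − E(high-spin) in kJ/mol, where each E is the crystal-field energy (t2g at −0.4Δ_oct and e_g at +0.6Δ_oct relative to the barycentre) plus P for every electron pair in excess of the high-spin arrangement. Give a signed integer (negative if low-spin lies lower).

High-spin: t2g^4 e_g^2, CFSE = -0.4Δ_oct = -155 kJ/mol.
For low-spin the configuration is t2g^6 e_g^0: orbital energy -2.4 × 388 = -931 kJ/mol, and 2 additional pairs relative to high-spin add 628 kJ/mol, giving -303 kJ/mol.
E(LS) − E(HS) = -303 − (-155) = -148 kJ/mol.

-148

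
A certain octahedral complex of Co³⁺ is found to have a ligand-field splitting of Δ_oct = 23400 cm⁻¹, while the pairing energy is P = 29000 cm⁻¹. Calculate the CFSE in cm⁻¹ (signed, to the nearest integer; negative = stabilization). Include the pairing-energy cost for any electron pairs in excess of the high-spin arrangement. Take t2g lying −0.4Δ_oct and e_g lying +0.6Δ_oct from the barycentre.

-9360

Co is in group 9, so Co³⁺ is d⁶ (9 − 3 = 6).
Since Δ_oct = 23400 cm⁻¹ < P = 29000 cm⁻¹, the complex adopts the high-spin configuration.
Filling d⁶ accordingly: t2g^4 e_g^2.
Orbital CFSE = -0.4Δ_oct = -0.4 × 23400 = -9360 cm⁻¹.
High-spin has no excess pairs, so no pairing correction applies.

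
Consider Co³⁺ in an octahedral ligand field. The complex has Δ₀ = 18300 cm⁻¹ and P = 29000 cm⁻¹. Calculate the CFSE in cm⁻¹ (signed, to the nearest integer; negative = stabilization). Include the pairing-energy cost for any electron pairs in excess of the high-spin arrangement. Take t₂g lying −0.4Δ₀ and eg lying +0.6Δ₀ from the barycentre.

Co sits in group 9; removing 3 electrons leaves Co³⁺ with 9 − 3 = 6 d electrons.
With Δ₀ < P the complex is high-spin.
That gives t₂g⁴ eg².
Orbital CFSE = -0.4Δ₀ = -0.4 × 18300 = -7320 cm⁻¹.
High-spin has no excess pairs, so no pairing correction applies.

-7320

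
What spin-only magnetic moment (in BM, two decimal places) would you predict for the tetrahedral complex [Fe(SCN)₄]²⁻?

4.90 BM

Each SCN⁻ contributes -1; 4 × (-1) = -4. With overall charge -2, Fe is in the +2 oxidation state.
Fe is in group 8, so Fe²⁺ is d⁶ (8 − 2 = 6).
Tetrahedral splitting is small, so the complex is high-spin.
Configuration: e³ t₂³ → 4 unpaired electrons.
μ(spin-only) = √[4(4+2)] = √24 ≈ 4.90 BM.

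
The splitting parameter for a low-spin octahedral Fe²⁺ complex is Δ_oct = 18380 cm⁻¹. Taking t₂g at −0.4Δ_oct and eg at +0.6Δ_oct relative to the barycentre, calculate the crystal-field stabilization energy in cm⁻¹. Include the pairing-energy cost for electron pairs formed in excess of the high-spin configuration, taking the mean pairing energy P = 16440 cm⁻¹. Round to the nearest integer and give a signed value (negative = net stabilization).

Group 8 minus oxidation state +2 gives a d⁶ configuration for Fe²⁺.
The d⁶ electrons fill as t₂g⁶ eg⁰.
The orbital stabilization is -2.4Δ_oct = -2.4 × 18380 = -44112 cm⁻¹.
Relative to high-spin t₂g⁴ eg² (1 paired), the low-spin configuration has 2 additional pairs, contributing +2 × 16440 = +32880 cm⁻¹.
Net CFSE = -44112 + 32880 = -11232 cm⁻¹.

-11232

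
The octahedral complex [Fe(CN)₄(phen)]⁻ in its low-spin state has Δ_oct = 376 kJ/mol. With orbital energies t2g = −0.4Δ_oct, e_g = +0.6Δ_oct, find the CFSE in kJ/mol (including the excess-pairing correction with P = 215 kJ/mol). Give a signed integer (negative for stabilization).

-322

Ligand charges: 4×(-1) from CN⁻ and 1×(+0) from phen sum to -4; with overall charge -1, Fe is +3.
Group 8 minus oxidation state +3 gives a d⁵ configuration for Fe³⁺.
Electron filling gives t2g^5 e_g^0.
CFSE(orbital) = 5×(-0.4Δ_oct) + 0×(0.6Δ_oct) = -2.0Δ_oct; with Δ_oct = 376 kJ/mol that is -752 kJ/mol.
High-spin d⁵ would be t2g^3 e_g^2 with 0 pairs; low-spin has 2, so 2 excess pairs cost +2P = +430 kJ/mol.
Net CFSE = -752 + 430 = -322 kJ/mol.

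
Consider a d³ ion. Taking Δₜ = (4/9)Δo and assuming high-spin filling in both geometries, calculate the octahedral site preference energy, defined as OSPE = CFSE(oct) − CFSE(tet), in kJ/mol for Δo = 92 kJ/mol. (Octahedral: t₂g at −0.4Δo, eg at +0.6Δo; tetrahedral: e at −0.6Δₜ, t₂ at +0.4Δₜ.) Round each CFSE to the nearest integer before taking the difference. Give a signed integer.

Octahedral high-spin t₂g³ eg⁰: CFSE = -1.2 × 92 = -110 kJ/mol.
In a tetrahedral site the filling is e² t₂¹: CFSE(tet) = -0.8Δₜ = -0.8 × (4/9)(92) = -33 kJ/mol.
Subtracting, OSPE = -110 − (-33) = -77 kJ/mol.

-77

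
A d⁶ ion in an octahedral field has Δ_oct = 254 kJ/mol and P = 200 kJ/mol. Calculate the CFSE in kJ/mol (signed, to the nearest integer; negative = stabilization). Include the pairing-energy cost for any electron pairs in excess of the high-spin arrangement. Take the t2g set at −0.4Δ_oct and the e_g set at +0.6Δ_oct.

-210

Δ_oct > P, so pairing is preferred: the ground state is low-spin.
Filling d⁶ accordingly: t2g^6 e_g^0.
Orbital CFSE = -2.4Δ_oct = -2.4 × 254 = -610 kJ/mol.
Excess pairs vs high-spin: 3 − 1 = 2; pairing cost = +400 kJ/mol.
Net CFSE = -610 + 400 = -210 kJ/mol.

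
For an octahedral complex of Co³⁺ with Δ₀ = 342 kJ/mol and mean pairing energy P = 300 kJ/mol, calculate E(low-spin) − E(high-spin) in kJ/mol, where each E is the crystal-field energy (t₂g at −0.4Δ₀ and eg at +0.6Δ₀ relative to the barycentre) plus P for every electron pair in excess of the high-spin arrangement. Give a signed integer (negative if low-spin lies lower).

-84

Co is in group 9, so Co³⁺ is d⁶ (9 − 3 = 6).
High-spin: t₂g⁴ eg², CFSE = -0.4Δ₀ = -137 kJ/mol.
Low-spin t₂g⁶ eg⁰ gives -2.4Δ₀ = -821 kJ/mol, but forming 2 extra pairs costs 2P = 600 kJ/mol, so E(LS) = -821 + 600 = -221 kJ/mol.
Thus E(LS) − E(HS) = -84 kJ/mol.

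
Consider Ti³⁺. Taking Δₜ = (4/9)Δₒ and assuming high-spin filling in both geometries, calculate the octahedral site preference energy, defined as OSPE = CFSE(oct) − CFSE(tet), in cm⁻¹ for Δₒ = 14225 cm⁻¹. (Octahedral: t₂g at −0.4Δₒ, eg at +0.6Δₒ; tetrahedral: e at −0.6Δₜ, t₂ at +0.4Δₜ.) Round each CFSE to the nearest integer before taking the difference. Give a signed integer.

Ti³⁺: group 4, so d-count = 4 − 3 = 1.
Octahedral (high-spin): t2g^1 e_g^0, CFSE = 1(−0.4) + 0(+0.6) = -0.4Δₒ = -0.4 × 14225 = -5690 cm⁻¹.
In a tetrahedral site the filling is e^1 t2^0: CFSE(tet) = -0.6Δₜ = -0.6 × (4/9)(14225) = -3793 cm⁻¹.
OSPE = -5690 − (-3793) = -1897 cm⁻¹.

-1897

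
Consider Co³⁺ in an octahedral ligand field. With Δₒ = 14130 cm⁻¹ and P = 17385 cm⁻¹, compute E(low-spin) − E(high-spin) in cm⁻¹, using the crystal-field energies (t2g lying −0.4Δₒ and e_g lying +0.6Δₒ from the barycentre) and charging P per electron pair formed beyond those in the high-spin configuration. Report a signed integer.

6510

Co sits in group 9; removing 3 electrons leaves Co³⁺ with 9 − 3 = 6 d electrons.
High-spin: t2g^4 e_g^2, CFSE = -0.4Δₒ = -5652 cm⁻¹.
For low-spin the configuration is t2g^6 e_g^0: orbital energy -2.4 × 14130 = -33912 cm⁻¹, and 2 additional pairs relative to high-spin add 34770 cm⁻¹, giving 858 cm⁻¹.
The difference is 858 − (-5652) = 6510 cm⁻¹, so high-spin lies lower.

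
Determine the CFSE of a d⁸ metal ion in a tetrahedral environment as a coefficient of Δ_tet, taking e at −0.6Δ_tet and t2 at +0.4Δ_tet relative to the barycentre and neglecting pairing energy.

Tetrahedral splitting is small, so the complex is high-spin.
Configuration: e^4 t2^4.
CFSE = 4(-0.6Δ_tet) + 4(0.4Δ_tet) = -2.4Δ_tet + 1.6Δ_tet = -0.8Δ_tet.

-0.8 Δ_tet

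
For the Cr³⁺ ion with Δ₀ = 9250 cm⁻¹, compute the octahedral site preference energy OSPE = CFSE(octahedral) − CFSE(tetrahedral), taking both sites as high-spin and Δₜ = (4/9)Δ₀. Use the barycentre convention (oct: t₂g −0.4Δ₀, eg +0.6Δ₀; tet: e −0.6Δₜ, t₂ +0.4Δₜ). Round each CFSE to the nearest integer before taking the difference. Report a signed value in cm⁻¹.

Cr sits in group 6; removing 3 electrons leaves Cr³⁺ with 6 − 3 = 3 d electrons.
In an octahedral site d³ (HS) is t₂g³ eg⁰, giving CFSE(oct) = -1.2Δ₀ = -11100 cm⁻¹.
Tetrahedral: e² t₂¹, CFSE = 2(−0.6) + 1(+0.4) = -0.8Δₜ = -0.8 × (4/9) × 9250 = -3289 cm⁻¹.
OSPE = -11100 − (-3289) = -7811 cm⁻¹.

-7811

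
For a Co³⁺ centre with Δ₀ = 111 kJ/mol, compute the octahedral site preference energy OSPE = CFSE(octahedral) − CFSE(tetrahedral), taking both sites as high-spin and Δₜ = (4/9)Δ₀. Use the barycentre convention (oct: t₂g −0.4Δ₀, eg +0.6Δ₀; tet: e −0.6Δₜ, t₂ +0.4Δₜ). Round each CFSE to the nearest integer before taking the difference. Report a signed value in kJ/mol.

Co³⁺: group 9, so d-count = 9 − 3 = 6.
Octahedral (high-spin): t₂g⁴ eg², CFSE = 4(−0.4) + 2(+0.6) = -0.4Δ₀ = -0.4 × 111 = -44 kJ/mol.
Tetrahedral e³ t₂³ gives -0.6Δₜ = -0.6 × (4/9) × 111 = -30 kJ/mol.
OSPE = CFSE(oct) − CFSE(tet) = -44 − (-30) = -14 kJ/mol.

-14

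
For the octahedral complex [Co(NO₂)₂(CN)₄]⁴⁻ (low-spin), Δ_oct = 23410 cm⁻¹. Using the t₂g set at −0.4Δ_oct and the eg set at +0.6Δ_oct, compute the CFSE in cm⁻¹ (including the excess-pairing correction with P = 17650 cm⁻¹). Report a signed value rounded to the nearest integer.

Ligand charges: 2×(-1) from NO₂⁻ and 4×(-1) from CN⁻ sum to -6; with overall charge -4, Co is +2.
Co is in group 9, so Co²⁺ is d⁷ (9 − 2 = 7).
The d⁷ electrons fill as t₂g⁶ eg¹.
The orbital stabilization is -1.8Δ_oct = -1.8 × 23410 = -42138 cm⁻¹.
High-spin d⁷ would be t₂g⁵ eg² with 2 pairs; low-spin has 3, so 1 excess pair costs +1P = +17650 cm⁻¹.
Overall CFSE = -42138 + 17650 = -24488 cm⁻¹.

-24488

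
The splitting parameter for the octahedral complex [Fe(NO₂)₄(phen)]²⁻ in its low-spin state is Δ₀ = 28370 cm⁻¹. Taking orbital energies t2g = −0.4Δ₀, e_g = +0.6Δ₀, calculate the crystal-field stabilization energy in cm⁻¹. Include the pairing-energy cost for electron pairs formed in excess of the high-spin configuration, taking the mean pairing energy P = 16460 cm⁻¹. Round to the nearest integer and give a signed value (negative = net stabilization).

Ligand charges: 4×(-1) from NO₂⁻ and 1×(+0) from phen sum to -4; with overall charge -2, Fe is +2.
Fe is in group 8, so Fe²⁺ is d⁶ (8 − 2 = 6).
Configuration: t2g^6 e_g^0.
CFSE(orbital) = 6×(-0.4Δ₀) + 0×(0.6Δ₀) = -2.4Δ₀; with Δ₀ = 28370 cm⁻¹ that is -68088 cm⁻¹.
Relative to high-spin t2g^4 e_g^2 (1 paired), the low-spin configuration has 2 additional pairs, contributing +2 × 16460 = +32920 cm⁻¹.
Combining: -68088 + 32920 = -35168 cm⁻¹.

-35168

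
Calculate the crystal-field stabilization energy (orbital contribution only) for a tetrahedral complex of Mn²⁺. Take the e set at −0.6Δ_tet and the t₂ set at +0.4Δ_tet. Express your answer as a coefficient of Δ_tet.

0.0 Δ_tet

Group 7 minus oxidation state +2 gives a d⁵ configuration for Mn²⁺.
With tetrahedral geometry the complex is necessarily high-spin.
Configuration: e² t₂³.
CFSE = 2(-0.6Δ_tet) + 3(0.4Δ_tet) = -1.2Δ_tet + 1.2Δ_tet = 0.0Δ_tet.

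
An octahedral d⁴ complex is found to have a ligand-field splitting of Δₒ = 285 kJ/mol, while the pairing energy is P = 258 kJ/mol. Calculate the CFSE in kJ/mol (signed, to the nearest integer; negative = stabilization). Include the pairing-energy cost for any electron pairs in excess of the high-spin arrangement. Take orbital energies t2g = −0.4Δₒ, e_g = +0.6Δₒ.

Since Δₒ = 285 kJ/mol > P = 258 kJ/mol, the complex adopts the low-spin configuration.
Filling d⁴ accordingly: t2g^4 e_g^0.
Orbital CFSE = -1.6Δₒ = -1.6 × 285 = -456 kJ/mol.
Excess pairs vs high-spin: 1 − 0 = 1; pairing cost = +258 kJ/mol.
Net CFSE = -456 + 258 = -198 kJ/mol.

-198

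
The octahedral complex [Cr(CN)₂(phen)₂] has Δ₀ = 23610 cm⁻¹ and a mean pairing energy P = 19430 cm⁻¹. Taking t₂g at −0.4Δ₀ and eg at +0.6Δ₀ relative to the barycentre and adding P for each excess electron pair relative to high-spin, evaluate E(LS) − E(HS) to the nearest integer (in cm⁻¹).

Ligand charges: 2×(-1) from CN⁻ and 2×(+0) from phen sum to -2; with overall charge +0, Cr is +2.
Group 6 minus oxidation state +2 gives a d⁴ configuration for Cr²⁺.
High-spin: t₂g³ eg¹, CFSE = -0.6Δ₀ = -14166 cm⁻¹.
For low-spin the configuration is t₂g⁴ eg⁰: orbital energy -1.6 × 23610 = -37776 cm⁻¹, and 1 additional pair relative to high-spin adds 19430 cm⁻¹, giving -18346 cm⁻¹.
Thus E(LS) − E(HS) = -4180 cm⁻¹.

-4180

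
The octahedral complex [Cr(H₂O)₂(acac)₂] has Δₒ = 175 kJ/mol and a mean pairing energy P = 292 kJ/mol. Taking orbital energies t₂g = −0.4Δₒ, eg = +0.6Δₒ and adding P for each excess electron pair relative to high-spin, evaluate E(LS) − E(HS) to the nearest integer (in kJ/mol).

Ligand charges: 2×(+0) from H₂O and 2×(-1) from acac⁻ sum to -2; with overall charge +0, Cr is +2.
Cr sits in group 6; removing 2 electrons leaves Cr²⁺ with 6 − 2 = 4 d electrons.
High-spin d⁴ fills as t₂g³ eg¹ with CFSE 3(−0.4) + 1(+0.6) = -0.6Δₒ = -105 kJ/mol.
Low-spin t₂g⁴ eg⁰ gives -1.6Δₒ = -280 kJ/mol, but forming 1 extra pair costs 1P = 292 kJ/mol, so E(LS) = -280 + 292 = 12 kJ/mol.
Thus E(LS) − E(HS) = 117 kJ/mol.

117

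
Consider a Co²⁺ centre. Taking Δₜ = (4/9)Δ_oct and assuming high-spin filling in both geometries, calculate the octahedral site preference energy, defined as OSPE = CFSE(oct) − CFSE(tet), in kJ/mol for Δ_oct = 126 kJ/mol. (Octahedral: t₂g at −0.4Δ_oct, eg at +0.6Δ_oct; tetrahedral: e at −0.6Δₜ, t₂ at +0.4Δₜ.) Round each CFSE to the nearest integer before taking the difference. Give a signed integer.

-34

Group 9 minus oxidation state +2 gives a d⁷ configuration for Co²⁺.
In an octahedral site d⁷ (HS) is t2g^5 e_g^2, giving CFSE(oct) = -0.8Δ_oct = -101 kJ/mol.
Tetrahedral: e^4 t2^3, CFSE = 4(−0.6) + 3(+0.4) = -1.2Δₜ = -1.2 × (4/9) × 126 = -67 kJ/mol.
OSPE = CFSE(oct) − CFSE(tet) = -101 − (-67) = -34 kJ/mol.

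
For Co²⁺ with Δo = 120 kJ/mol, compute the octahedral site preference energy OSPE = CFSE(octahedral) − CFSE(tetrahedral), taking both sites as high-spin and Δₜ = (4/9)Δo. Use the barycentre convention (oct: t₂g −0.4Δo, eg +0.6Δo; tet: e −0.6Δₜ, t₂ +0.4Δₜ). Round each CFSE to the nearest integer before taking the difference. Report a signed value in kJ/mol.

Co²⁺: group 9, so d-count = 9 − 2 = 7.
In an octahedral site d⁷ (HS) is t2g^5 e_g^2, giving CFSE(oct) = -0.8Δo = -96 kJ/mol.
Tetrahedral e^4 t2^3 gives -1.2Δₜ = -1.2 × (4/9) × 120 = -64 kJ/mol.
OSPE = CFSE(oct) − CFSE(tet) = -96 − (-64) = -32 kJ/mol.

-32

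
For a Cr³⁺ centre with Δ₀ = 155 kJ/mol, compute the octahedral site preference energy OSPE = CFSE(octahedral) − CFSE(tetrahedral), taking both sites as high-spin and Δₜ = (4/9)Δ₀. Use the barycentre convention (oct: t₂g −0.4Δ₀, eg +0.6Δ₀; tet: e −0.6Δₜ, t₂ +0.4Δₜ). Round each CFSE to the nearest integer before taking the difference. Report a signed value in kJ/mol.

-131

Cr³⁺: group 6, so d-count = 6 − 3 = 3.
In an octahedral site d³ (HS) is t₂g³ eg⁰, giving CFSE(oct) = -1.2Δ₀ = -186 kJ/mol.
Tetrahedral: e² t₂¹, CFSE = 2(−0.6) + 1(+0.4) = -0.8Δₜ = -0.8 × (4/9) × 155 = -55 kJ/mol.
Subtracting, OSPE = -186 − (-55) = -131 kJ/mol.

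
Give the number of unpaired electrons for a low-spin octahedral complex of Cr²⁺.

Cr²⁺: group 6, so d-count = 6 − 2 = 4.
Configuration: t₂g⁴ eg⁰, giving 2 unpaired electrons.

2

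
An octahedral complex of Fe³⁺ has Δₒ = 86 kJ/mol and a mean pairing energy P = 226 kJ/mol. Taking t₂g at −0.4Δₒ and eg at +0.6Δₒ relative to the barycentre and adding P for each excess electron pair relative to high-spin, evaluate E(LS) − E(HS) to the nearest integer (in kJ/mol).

Fe is in group 8, so Fe³⁺ is d⁵ (8 − 3 = 5).
High-spin d⁵ fills as t₂g³ eg² with CFSE 3(−0.4) + 2(+0.6) = 0.0Δₒ = 0 kJ/mol.
Low-spin t₂g⁵ eg⁰ gives -2.0Δₒ = -172 kJ/mol, but forming 2 extra pairs costs 2P = 452 kJ/mol, so E(LS) = -172 + 452 = 280 kJ/mol.
Thus E(LS) − E(HS) = 280 kJ/mol.

280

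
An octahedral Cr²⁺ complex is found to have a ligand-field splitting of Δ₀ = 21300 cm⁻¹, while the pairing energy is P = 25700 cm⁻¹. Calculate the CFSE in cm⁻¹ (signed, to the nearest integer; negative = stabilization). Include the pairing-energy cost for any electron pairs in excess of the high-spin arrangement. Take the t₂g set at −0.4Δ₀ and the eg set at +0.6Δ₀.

Cr sits in group 6; removing 2 electrons leaves Cr²⁺ with 6 − 2 = 4 d electrons.
Here Δ₀ < P (21300 < 25700), so the high-spin state is favoured.
That gives t₂g³ eg¹.
Orbital CFSE = -0.6Δ₀ = -0.6 × 21300 = -12780 cm⁻¹.
High-spin has no excess pairs, so no pairing correction applies.

-12780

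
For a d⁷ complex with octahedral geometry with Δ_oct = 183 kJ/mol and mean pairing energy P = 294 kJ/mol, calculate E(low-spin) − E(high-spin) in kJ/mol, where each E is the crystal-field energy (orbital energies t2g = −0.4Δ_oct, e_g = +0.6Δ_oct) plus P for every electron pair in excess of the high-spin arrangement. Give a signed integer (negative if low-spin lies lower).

111

High-spin d⁷ fills as t2g^5 e_g^2 with CFSE 5(−0.4) + 2(+0.6) = -0.8Δ_oct = -146 kJ/mol.
For low-spin the configuration is t2g^6 e_g^1: orbital energy -1.8 × 183 = -329 kJ/mol, and 1 additional pair relative to high-spin adds 294 kJ/mol, giving -35 kJ/mol.
E(LS) − E(HS) = -35 − (-146) = 111 kJ/mol.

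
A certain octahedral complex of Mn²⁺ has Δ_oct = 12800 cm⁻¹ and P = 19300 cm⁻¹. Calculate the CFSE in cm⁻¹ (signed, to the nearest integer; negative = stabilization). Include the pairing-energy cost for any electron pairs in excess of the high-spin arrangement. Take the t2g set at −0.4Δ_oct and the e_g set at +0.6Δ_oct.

0

Mn is in group 7, so Mn²⁺ is d⁵ (7 − 2 = 5).
Since Δ_oct = 12800 cm⁻¹ < P = 19300 cm⁻¹, the complex adopts the high-spin configuration.
That gives t2g^3 e_g^2.
Orbital CFSE = 0.0Δ_oct = 0.0 × 12800 = 0 cm⁻¹.
High-spin has no excess pairs, so no pairing correction applies.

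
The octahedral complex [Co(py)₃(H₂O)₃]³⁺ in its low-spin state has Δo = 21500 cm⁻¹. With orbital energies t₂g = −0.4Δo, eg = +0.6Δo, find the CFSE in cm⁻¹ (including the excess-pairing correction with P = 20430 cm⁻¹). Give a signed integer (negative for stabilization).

-10740

Ligand charges: 3×(+0) from py and 3×(+0) from H₂O sum to +0; with overall charge +3, Co is +3.
Co is in group 9, so Co³⁺ is d⁶ (9 − 3 = 6).
The d⁶ electrons fill as t₂g⁶ eg⁰.
The orbital stabilization is -2.4Δo = -2.4 × 21500 = -51600 cm⁻¹.
Relative to high-spin t₂g⁴ eg² (1 paired), the low-spin configuration has 2 additional pairs, contributing +2 × 20430 = +40860 cm⁻¹.
Combining: -51600 + 40860 = -10740 cm⁻¹.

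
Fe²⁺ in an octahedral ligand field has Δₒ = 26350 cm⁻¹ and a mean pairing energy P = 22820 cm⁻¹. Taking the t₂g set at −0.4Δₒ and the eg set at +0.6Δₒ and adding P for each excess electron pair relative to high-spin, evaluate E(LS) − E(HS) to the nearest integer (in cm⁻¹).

Fe is in group 8, so Fe²⁺ is d⁶ (8 − 2 = 6).
High-spin: t₂g⁴ eg², CFSE = -0.4Δₒ = -10540 cm⁻¹.
Low-spin: t₂g⁶ eg⁰, orbital CFSE = -2.4Δₒ = -63240 cm⁻¹; plus 2 excess pairs × P = +45640 cm⁻¹; total -17600 cm⁻¹.
E(LS) − E(HS) = -17600 − (-10540) = -7060 cm⁻¹.

-7060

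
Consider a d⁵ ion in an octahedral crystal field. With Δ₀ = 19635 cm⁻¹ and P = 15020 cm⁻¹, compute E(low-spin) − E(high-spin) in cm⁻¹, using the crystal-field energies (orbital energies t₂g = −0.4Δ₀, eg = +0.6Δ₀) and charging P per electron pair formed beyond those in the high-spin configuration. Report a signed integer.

In the high-spin limit (t₂g³ eg²) the orbital term is 0.0Δ₀ = 0 cm⁻¹, with no excess pairing.
For low-spin the configuration is t₂g⁵ eg⁰: orbital energy -2.0 × 19635 = -39270 cm⁻¹, and 2 additional pairs relative to high-spin add 30040 cm⁻¹, giving -9230 cm⁻¹.
E(LS) − E(HS) = -9230 − (0) = -9230 cm⁻¹.

-9230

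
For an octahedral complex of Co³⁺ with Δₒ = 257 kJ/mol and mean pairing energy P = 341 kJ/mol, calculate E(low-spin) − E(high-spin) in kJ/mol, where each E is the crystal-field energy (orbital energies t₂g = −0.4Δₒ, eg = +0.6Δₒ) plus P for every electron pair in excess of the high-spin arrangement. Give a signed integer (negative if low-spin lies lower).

Group 9 minus oxidation state +3 gives a d⁶ configuration for Co³⁺.
High-spin: t₂g⁴ eg², CFSE = -0.4Δₒ = -103 kJ/mol.
For low-spin the configuration is t₂g⁶ eg⁰: orbital energy -2.4 × 257 = -617 kJ/mol, and 2 additional pairs relative to high-spin add 682 kJ/mol, giving 65 kJ/mol.
E(LS) − E(HS) = 65 − (-103) = 168 kJ/mol.

168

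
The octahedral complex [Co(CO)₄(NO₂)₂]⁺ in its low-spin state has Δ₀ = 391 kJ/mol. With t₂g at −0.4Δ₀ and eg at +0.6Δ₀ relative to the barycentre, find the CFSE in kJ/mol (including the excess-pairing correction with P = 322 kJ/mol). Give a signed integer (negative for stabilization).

-294

Ligand charges: 4×(+0) from CO and 2×(-1) from NO₂⁻ sum to -2; with overall charge +1, Co is +3.
Group 9 minus oxidation state +3 gives a d⁶ configuration for Co³⁺.
Configuration: t₂g⁶ eg⁰.
CFSE(orbital) = 6×(-0.4Δ₀) + 0×(0.6Δ₀) = -2.4Δ₀; with Δ₀ = 391 kJ/mol that is -938 kJ/mol.
Relative to high-spin t₂g⁴ eg² (1 paired), the low-spin configuration has 2 additional pairs, contributing +2 × 322 = +644 kJ/mol.
Net CFSE = -938 + 644 = -294 kJ/mol.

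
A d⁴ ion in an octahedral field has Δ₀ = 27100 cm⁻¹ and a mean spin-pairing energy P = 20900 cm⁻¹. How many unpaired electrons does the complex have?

Here Δ₀ > P (27100 > 20900), so the low-spin state is favoured.
Configuration: t2g^4 e_g^0.
Unpaired electrons: 2.

2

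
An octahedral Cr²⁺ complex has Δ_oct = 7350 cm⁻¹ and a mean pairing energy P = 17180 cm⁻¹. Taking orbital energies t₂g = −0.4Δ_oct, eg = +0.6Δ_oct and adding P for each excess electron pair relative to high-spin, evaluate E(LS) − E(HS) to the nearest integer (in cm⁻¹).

Cr sits in group 6; removing 2 electrons leaves Cr²⁺ with 6 − 2 = 4 d electrons.
High-spin: t₂g³ eg¹, CFSE = -0.6Δ_oct = -4410 cm⁻¹.
Low-spin: t₂g⁴ eg⁰, orbital CFSE = -1.6Δ_oct = -11760 cm⁻¹; plus 1 excess pair × P = +17180 cm⁻¹; total 5420 cm⁻¹.
The difference is 5420 − (-4410) = 9830 cm⁻¹, so high-spin lies lower.

9830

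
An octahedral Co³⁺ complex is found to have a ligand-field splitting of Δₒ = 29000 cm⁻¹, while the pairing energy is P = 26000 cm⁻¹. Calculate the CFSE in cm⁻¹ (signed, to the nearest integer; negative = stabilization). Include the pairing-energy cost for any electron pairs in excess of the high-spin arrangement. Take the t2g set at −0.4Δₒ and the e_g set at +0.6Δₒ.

-17600

Co is in group 9, so Co³⁺ is d⁶ (9 − 3 = 6).
Here Δₒ > P (29000 > 26000), so the low-spin state is favoured.
Configuration: t2g^6 e_g^0.
Orbital CFSE = -2.4Δₒ = -2.4 × 29000 = -69600 cm⁻¹.
Excess pairs vs high-spin: 3 − 1 = 2; pairing cost = +52000 cm⁻¹.
Net CFSE = -69600 + 52000 = -17600 cm⁻¹.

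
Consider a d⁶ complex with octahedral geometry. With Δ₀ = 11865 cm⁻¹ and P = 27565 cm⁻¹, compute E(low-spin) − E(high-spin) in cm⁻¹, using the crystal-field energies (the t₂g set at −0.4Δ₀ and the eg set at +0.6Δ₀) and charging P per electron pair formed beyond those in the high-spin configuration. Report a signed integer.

High-spin: t₂g⁴ eg², CFSE = -0.4Δ₀ = -4746 cm⁻¹.
Low-spin t₂g⁶ eg⁰ gives -2.4Δ₀ = -28476 cm⁻¹, but forming 2 extra pairs costs 2P = 55130 cm⁻¹, so E(LS) = -28476 + 55130 = 26654 cm⁻¹.
Thus E(LS) − E(HS) = 31400 cm⁻¹.

31400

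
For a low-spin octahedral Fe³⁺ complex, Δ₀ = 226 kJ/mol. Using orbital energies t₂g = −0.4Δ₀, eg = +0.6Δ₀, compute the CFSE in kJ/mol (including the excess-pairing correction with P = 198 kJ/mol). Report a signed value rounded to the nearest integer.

Fe sits in group 8; removing 3 electrons leaves Fe³⁺ with 8 − 3 = 5 d electrons.
Electron filling gives t₂g⁵ eg⁰.
CFSE(orbital) = 5×(-0.4Δ₀) + 0×(0.6Δ₀) = -2.0Δ₀; with Δ₀ = 226 kJ/mol that is -452 kJ/mol.
Relative to high-spin t₂g³ eg² (0 paired), the low-spin configuration has 2 additional pairs, contributing +2 × 198 = +396 kJ/mol.
Overall CFSE = -452 + 396 = -56 kJ/mol.

-56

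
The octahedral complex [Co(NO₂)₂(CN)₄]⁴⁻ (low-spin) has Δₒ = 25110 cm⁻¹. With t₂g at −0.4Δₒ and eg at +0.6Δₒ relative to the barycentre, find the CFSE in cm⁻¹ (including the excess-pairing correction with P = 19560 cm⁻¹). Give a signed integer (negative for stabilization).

-25638

Ligand charges: 2×(-1) from NO₂⁻ and 4×(-1) from CN⁻ sum to -6; with overall charge -4, Co is +2.
Co²⁺: group 9, so d-count = 9 − 2 = 7.
The d⁷ electrons fill as t₂g⁶ eg¹.
CFSE(orbital) = 6×(-0.4Δₒ) + 1×(0.6Δₒ) = -1.8Δₒ; with Δₒ = 25110 cm⁻¹ that is -45198 cm⁻¹.
High-spin d⁷ would be t₂g⁵ eg² with 2 pairs; low-spin has 3, so 1 excess pair costs +1P = +19560 cm⁻¹.
Net CFSE = -45198 + 19560 = -25638 cm⁻¹.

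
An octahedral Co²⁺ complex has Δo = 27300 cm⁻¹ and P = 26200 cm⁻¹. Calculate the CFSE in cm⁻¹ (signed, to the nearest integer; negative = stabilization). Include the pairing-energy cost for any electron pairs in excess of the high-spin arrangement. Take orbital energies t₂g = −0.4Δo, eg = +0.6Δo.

Co²⁺: group 9, so d-count = 9 − 2 = 7.
With Δo > P the complex is low-spin.
Filling d⁷ accordingly: t₂g⁶ eg¹.
Orbital CFSE = -1.8Δo = -1.8 × 27300 = -49140 cm⁻¹.
Excess pairs vs high-spin: 3 − 2 = 1; pairing cost = +26200 cm⁻¹.
Net CFSE = -49140 + 26200 = -22940 cm⁻¹.

-22940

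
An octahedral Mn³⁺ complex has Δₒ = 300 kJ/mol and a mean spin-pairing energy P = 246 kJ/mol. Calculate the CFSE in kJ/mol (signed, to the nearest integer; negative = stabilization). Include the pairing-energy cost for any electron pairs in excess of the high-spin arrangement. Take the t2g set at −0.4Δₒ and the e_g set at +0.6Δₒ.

Group 7 minus oxidation state +3 gives a d⁴ configuration for Mn³⁺.
With Δₒ > P the complex is low-spin.
Filling d⁴ accordingly: t2g^4 e_g^0.
Orbital CFSE = -1.6Δₒ = -1.6 × 300 = -480 kJ/mol.
Excess pairs vs high-spin: 1 − 0 = 1; pairing cost = +246 kJ/mol.
Net CFSE = -480 + 246 = -234 kJ/mol.

-234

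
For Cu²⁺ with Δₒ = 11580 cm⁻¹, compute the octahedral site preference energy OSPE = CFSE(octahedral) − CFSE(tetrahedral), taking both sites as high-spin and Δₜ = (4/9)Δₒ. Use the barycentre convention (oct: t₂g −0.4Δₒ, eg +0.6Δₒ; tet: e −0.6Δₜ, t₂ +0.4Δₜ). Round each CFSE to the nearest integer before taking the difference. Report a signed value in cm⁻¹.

-4889

Cu sits in group 11; removing 2 electrons leaves Cu²⁺ with 11 − 2 = 9 d electrons.
In an octahedral site d⁹ (HS) is t2g^6 e_g^3, giving CFSE(oct) = -0.6Δₒ = -6948 cm⁻¹.
In a tetrahedral site the filling is e^4 t2^5: CFSE(tet) = -0.4Δₜ = -0.4 × (4/9)(11580) = -2059 cm⁻¹.
OSPE = CFSE(oct) − CFSE(tet) = -6948 − (-2059) = -4889 cm⁻¹.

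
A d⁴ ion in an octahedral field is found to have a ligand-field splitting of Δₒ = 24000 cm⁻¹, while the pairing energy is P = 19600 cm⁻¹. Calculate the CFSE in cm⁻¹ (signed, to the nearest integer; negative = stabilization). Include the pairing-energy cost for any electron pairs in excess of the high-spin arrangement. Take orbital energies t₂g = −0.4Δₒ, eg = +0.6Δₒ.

-18800

Here Δₒ > P (24000 > 19600), so the low-spin state is favoured.
Filling d⁴ accordingly: t₂g⁴ eg⁰.
Orbital CFSE = -1.6Δₒ = -1.6 × 24000 = -38400 cm⁻¹.
Excess pairs vs high-spin: 1 − 0 = 1; pairing cost = +19600 cm⁻¹.
Net CFSE = -38400 + 19600 = -18800 cm⁻¹.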